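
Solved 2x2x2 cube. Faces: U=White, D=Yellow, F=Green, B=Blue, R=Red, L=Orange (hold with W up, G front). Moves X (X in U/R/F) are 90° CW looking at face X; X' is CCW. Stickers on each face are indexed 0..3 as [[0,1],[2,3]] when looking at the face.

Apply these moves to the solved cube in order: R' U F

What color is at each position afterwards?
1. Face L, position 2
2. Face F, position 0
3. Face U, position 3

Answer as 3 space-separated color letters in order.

After move 1 (R'): R=RRRR U=WBWB F=GWGW D=YGYG B=YBYB
After move 2 (U): U=WWBB F=RRGW R=YBRR B=OOYB L=GWOO
After move 3 (F): F=GRWR U=WWOW R=BBBR D=RYYG L=GYOG
Query 1: L[2] = O
Query 2: F[0] = G
Query 3: U[3] = W

Answer: O G W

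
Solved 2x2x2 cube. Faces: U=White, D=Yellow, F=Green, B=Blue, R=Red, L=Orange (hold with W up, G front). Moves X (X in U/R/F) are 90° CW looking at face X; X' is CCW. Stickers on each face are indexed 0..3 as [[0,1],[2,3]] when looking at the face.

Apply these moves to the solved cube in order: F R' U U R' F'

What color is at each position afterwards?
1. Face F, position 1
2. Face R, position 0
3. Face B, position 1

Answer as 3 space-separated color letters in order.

Answer: W B W

Derivation:
After move 1 (F): F=GGGG U=WWOO R=WRWR D=RRYY L=OYOY
After move 2 (R'): R=RRWW U=WBOB F=GWGO D=RGYG B=YBRB
After move 3 (U): U=OWBB F=RRGO R=YBWW B=OYRB L=GWOY
After move 4 (U): U=BOBW F=YBGO R=OYWW B=GWRB L=RROY
After move 5 (R'): R=YWOW U=BRBG F=YOGW D=RBYO B=GWGB
After move 6 (F'): F=OWYG U=BRYO R=BWRW D=RYYO L=RGOB
Query 1: F[1] = W
Query 2: R[0] = B
Query 3: B[1] = W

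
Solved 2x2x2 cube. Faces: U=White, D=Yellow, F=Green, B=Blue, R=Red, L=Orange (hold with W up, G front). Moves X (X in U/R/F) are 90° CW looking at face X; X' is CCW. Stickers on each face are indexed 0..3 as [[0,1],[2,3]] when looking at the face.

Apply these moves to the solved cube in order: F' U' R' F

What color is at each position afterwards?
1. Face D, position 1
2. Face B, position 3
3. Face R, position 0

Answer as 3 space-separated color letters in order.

After move 1 (F'): F=GGGG U=WWRR R=YRYR D=OOYY L=OWOW
After move 2 (U'): U=WRWR F=OWGG R=GGYR B=YRBB L=BBOW
After move 3 (R'): R=GRGY U=WBWY F=ORGR D=OWYG B=YROB
After move 4 (F): F=GORR U=WBWB R=WRYY D=GGYG L=BOOW
Query 1: D[1] = G
Query 2: B[3] = B
Query 3: R[0] = W

Answer: G B W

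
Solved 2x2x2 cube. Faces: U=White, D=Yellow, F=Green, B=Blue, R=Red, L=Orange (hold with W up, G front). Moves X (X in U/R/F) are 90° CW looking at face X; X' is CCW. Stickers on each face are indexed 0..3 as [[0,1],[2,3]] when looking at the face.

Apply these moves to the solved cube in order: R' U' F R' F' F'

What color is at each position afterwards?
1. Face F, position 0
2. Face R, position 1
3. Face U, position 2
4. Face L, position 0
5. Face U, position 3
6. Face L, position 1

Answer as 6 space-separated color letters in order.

After move 1 (R'): R=RRRR U=WBWB F=GWGW D=YGYG B=YBYB
After move 2 (U'): U=BBWW F=OOGW R=GWRR B=RRYB L=YBOO
After move 3 (F): F=GOWO U=BBOB R=WWWR D=RGYG L=YYOG
After move 4 (R'): R=WRWW U=BYOR F=GBWB D=ROYO B=GRGB
After move 5 (F'): F=BBGW U=BYWW R=ORRW D=YGYO L=YROO
After move 6 (F'): F=BWBG U=BYOR R=GRYW D=ROYO L=YWOW
Query 1: F[0] = B
Query 2: R[1] = R
Query 3: U[2] = O
Query 4: L[0] = Y
Query 5: U[3] = R
Query 6: L[1] = W

Answer: B R O Y R W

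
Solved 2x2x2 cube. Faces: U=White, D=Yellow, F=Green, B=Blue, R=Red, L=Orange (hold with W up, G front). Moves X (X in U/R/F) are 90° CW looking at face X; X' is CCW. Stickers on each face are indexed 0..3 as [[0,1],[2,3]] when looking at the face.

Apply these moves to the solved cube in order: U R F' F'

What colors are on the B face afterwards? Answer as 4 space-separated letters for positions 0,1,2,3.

After move 1 (U): U=WWWW F=RRGG R=BBRR B=OOBB L=GGOO
After move 2 (R): R=RBRB U=WRWG F=RYGY D=YBYO B=WOWB
After move 3 (F'): F=YYRG U=WRRR R=BBYB D=GOYO L=GGOW
After move 4 (F'): F=YGYR U=WRBY R=OBGB D=GWYO L=GROR
Query: B face = WOWB

Answer: W O W B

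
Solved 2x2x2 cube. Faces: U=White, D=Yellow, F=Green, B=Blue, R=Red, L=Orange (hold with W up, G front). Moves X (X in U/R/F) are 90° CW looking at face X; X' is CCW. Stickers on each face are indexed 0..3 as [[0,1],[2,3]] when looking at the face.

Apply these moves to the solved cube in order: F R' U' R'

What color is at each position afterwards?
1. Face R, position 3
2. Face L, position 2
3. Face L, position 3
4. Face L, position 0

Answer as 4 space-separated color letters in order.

Answer: W O Y Y

Derivation:
After move 1 (F): F=GGGG U=WWOO R=WRWR D=RRYY L=OYOY
After move 2 (R'): R=RRWW U=WBOB F=GWGO D=RGYG B=YBRB
After move 3 (U'): U=BBWO F=OYGO R=GWWW B=RRRB L=YBOY
After move 4 (R'): R=WWGW U=BRWR F=OBGO D=RYYO B=GRGB
Query 1: R[3] = W
Query 2: L[2] = O
Query 3: L[3] = Y
Query 4: L[0] = Y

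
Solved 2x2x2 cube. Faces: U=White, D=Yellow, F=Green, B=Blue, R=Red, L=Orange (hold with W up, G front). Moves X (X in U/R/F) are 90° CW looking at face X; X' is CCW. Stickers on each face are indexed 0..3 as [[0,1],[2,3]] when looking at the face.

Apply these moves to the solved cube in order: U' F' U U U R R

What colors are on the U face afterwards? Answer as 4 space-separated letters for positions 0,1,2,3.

After move 1 (U'): U=WWWW F=OOGG R=GGRR B=RRBB L=BBOO
After move 2 (F'): F=OGOG U=WWGR R=YGYR D=BOYY L=BWOW
After move 3 (U): U=GWRW F=YGOG R=RRYR B=BWBB L=OGOW
After move 4 (U): U=RGWW F=RROG R=BWYR B=OGBB L=YGOW
After move 5 (U): U=WRWG F=BWOG R=OGYR B=YGBB L=RROW
After move 6 (R): R=YORG U=WWWG F=BOOY D=BBYY B=GGRB
After move 7 (R): R=RYGO U=WOWY F=BBOY D=BRYG B=GGWB
Query: U face = WOWY

Answer: W O W Y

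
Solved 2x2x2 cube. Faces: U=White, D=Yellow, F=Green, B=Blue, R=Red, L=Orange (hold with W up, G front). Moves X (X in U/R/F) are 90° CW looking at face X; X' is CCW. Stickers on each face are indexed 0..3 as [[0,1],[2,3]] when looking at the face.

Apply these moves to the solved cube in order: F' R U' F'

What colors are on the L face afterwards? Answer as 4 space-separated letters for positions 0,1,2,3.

After move 1 (F'): F=GGGG U=WWRR R=YRYR D=OOYY L=OWOW
After move 2 (R): R=YYRR U=WGRG F=GOGY D=OBYB B=RBWB
After move 3 (U'): U=GGWR F=OWGY R=GORR B=YYWB L=RBOW
After move 4 (F'): F=WYOG U=GGGR R=BOOR D=BWYB L=RROW
Query: L face = RROW

Answer: R R O W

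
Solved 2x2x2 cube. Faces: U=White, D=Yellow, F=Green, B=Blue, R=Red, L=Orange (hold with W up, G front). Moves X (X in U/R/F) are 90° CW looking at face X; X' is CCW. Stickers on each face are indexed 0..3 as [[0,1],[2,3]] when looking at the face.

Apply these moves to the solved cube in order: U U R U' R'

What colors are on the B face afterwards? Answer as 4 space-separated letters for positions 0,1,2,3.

After move 1 (U): U=WWWW F=RRGG R=BBRR B=OOBB L=GGOO
After move 2 (U): U=WWWW F=BBGG R=OORR B=GGBB L=RROO
After move 3 (R): R=RORO U=WBWG F=BYGY D=YBYG B=WGWB
After move 4 (U'): U=BGWW F=RRGY R=BYRO B=ROWB L=WGOO
After move 5 (R'): R=YOBR U=BWWR F=RGGW D=YRYY B=GOBB
Query: B face = GOBB

Answer: G O B B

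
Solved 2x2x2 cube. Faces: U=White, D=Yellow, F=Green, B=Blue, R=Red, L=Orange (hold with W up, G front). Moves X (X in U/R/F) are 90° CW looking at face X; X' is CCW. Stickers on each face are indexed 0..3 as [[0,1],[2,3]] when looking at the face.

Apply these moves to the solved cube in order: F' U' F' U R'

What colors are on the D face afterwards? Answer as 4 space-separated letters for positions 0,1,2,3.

After move 1 (F'): F=GGGG U=WWRR R=YRYR D=OOYY L=OWOW
After move 2 (U'): U=WRWR F=OWGG R=GGYR B=YRBB L=BBOW
After move 3 (F'): F=WGOG U=WRGY R=OGOR D=BWYY L=BROW
After move 4 (U): U=GWYR F=OGOG R=YROR B=BRBB L=WGOW
After move 5 (R'): R=RRYO U=GBYB F=OWOR D=BGYG B=YRWB
Query: D face = BGYG

Answer: B G Y G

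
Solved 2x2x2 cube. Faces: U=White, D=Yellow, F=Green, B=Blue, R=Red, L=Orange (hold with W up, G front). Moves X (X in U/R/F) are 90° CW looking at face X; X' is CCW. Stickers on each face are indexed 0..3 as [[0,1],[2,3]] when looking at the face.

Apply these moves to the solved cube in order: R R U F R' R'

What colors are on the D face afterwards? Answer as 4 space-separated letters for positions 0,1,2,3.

After move 1 (R): R=RRRR U=WGWG F=GYGY D=YBYB B=WBWB
After move 2 (R): R=RRRR U=WYWY F=GBGB D=YWYW B=GBGB
After move 3 (U): U=WWYY F=RRGB R=GBRR B=OOGB L=GBOO
After move 4 (F): F=GRBR U=WWOB R=YBYR D=RGYW L=GYOW
After move 5 (R'): R=BRYY U=WGOO F=GWBB D=RRYR B=WOGB
After move 6 (R'): R=RYBY U=WGOW F=GGBO D=RWYB B=RORB
Query: D face = RWYB

Answer: R W Y B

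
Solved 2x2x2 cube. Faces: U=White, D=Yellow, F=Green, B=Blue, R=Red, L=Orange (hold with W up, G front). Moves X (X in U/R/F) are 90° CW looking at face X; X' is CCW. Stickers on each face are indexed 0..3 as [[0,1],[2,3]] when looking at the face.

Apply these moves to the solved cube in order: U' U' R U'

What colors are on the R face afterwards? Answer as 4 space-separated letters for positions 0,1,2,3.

After move 1 (U'): U=WWWW F=OOGG R=GGRR B=RRBB L=BBOO
After move 2 (U'): U=WWWW F=BBGG R=OORR B=GGBB L=RROO
After move 3 (R): R=RORO U=WBWG F=BYGY D=YBYG B=WGWB
After move 4 (U'): U=BGWW F=RRGY R=BYRO B=ROWB L=WGOO
Query: R face = BYRO

Answer: B Y R O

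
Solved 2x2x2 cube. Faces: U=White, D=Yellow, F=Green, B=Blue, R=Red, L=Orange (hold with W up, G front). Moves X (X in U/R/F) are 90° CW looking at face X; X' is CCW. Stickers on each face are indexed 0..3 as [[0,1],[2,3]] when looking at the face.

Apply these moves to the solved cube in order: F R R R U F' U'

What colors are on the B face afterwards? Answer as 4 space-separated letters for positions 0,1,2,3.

After move 1 (F): F=GGGG U=WWOO R=WRWR D=RRYY L=OYOY
After move 2 (R): R=WWRR U=WGOG F=GRGY D=RBYB B=OBWB
After move 3 (R): R=RWRW U=WROY F=GBGB D=RWYO B=GBGB
After move 4 (R): R=RRWW U=WBOB F=GWGO D=RGYG B=YBRB
After move 5 (U): U=OWBB F=RRGO R=YBWW B=OYRB L=GWOY
After move 6 (F'): F=RORG U=OWYW R=GBRW D=WYYG L=GBOB
After move 7 (U'): U=WWOY F=GBRG R=RORW B=GBRB L=OYOB
Query: B face = GBRB

Answer: G B R B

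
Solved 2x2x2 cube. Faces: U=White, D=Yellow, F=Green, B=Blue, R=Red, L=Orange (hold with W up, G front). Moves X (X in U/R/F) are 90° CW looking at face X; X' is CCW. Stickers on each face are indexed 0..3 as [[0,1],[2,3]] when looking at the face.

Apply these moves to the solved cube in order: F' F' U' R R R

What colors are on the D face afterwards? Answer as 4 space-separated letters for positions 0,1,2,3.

After move 1 (F'): F=GGGG U=WWRR R=YRYR D=OOYY L=OWOW
After move 2 (F'): F=GGGG U=WWYY R=OROR D=WWYY L=OROR
After move 3 (U'): U=WYWY F=ORGG R=GGOR B=ORBB L=BBOR
After move 4 (R): R=OGRG U=WRWG F=OWGY D=WBYO B=YRYB
After move 5 (R): R=ROGG U=WWWY F=OBGO D=WYYY B=GRRB
After move 6 (R): R=GRGO U=WBWO F=OYGY D=WRYG B=YRWB
Query: D face = WRYG

Answer: W R Y G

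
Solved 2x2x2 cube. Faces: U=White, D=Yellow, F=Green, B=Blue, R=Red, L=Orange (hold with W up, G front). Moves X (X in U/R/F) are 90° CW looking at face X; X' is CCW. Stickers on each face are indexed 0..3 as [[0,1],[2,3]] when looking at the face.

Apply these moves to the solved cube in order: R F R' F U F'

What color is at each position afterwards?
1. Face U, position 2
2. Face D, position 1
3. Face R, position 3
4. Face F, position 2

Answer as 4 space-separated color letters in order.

After move 1 (R): R=RRRR U=WGWG F=GYGY D=YBYB B=WBWB
After move 2 (F): F=GGYY U=WGOO R=WRGR D=RRYB L=OYOB
After move 3 (R'): R=RRWG U=WWOW F=GGYO D=RGYY B=BBRB
After move 4 (F): F=YGOG U=WWBY R=ORWG D=WRYY L=OROG
After move 5 (U): U=BWYW F=OROG R=BBWG B=ORRB L=YGOG
After move 6 (F'): F=RGOO U=BWBW R=RBWG D=GGYY L=YWOY
Query 1: U[2] = B
Query 2: D[1] = G
Query 3: R[3] = G
Query 4: F[2] = O

Answer: B G G O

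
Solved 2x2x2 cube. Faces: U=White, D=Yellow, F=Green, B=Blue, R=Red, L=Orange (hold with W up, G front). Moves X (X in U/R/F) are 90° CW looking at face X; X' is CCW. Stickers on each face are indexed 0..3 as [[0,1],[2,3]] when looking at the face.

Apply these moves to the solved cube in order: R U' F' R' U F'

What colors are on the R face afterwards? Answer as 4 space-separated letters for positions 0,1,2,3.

After move 1 (R): R=RRRR U=WGWG F=GYGY D=YBYB B=WBWB
After move 2 (U'): U=GGWW F=OOGY R=GYRR B=RRWB L=WBOO
After move 3 (F'): F=OYOG U=GGGR R=BYYR D=BOYB L=WWOW
After move 4 (R'): R=YRBY U=GWGR F=OGOR D=BYYG B=BROB
After move 5 (U): U=GGRW F=YROR R=BRBY B=WWOB L=OGOW
After move 6 (F'): F=RRYO U=GGBB R=YRBY D=GWYG L=OWOR
Query: R face = YRBY

Answer: Y R B Y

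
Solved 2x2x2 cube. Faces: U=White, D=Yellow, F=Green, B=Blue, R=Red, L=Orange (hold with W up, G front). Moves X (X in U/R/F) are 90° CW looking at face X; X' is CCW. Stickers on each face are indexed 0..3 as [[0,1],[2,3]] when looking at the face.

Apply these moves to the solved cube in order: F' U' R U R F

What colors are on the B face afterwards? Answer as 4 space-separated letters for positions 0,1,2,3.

Answer: W B W B

Derivation:
After move 1 (F'): F=GGGG U=WWRR R=YRYR D=OOYY L=OWOW
After move 2 (U'): U=WRWR F=OWGG R=GGYR B=YRBB L=BBOW
After move 3 (R): R=YGRG U=WWWG F=OOGY D=OBYY B=RRRB
After move 4 (U): U=WWGW F=YGGY R=RRRG B=BBRB L=OOOW
After move 5 (R): R=RRGR U=WGGY F=YBGY D=ORYB B=WBWB
After move 6 (F): F=GYYB U=WGWO R=GRYR D=GRYB L=OOOR
Query: B face = WBWB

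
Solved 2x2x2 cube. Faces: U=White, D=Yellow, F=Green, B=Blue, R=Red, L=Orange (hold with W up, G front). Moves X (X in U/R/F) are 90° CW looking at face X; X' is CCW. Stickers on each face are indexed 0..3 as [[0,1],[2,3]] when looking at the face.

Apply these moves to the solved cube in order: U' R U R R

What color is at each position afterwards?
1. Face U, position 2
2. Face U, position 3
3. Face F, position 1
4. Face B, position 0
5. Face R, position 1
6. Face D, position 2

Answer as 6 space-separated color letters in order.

Answer: G R W Y R Y

Derivation:
After move 1 (U'): U=WWWW F=OOGG R=GGRR B=RRBB L=BBOO
After move 2 (R): R=RGRG U=WOWG F=OYGY D=YBYR B=WRWB
After move 3 (U): U=WWGO F=RGGY R=WRRG B=BBWB L=OYOO
After move 4 (R): R=RWGR U=WGGY F=RBGR D=YWYB B=OBWB
After move 5 (R): R=GRRW U=WBGR F=RWGB D=YWYO B=YBGB
Query 1: U[2] = G
Query 2: U[3] = R
Query 3: F[1] = W
Query 4: B[0] = Y
Query 5: R[1] = R
Query 6: D[2] = Y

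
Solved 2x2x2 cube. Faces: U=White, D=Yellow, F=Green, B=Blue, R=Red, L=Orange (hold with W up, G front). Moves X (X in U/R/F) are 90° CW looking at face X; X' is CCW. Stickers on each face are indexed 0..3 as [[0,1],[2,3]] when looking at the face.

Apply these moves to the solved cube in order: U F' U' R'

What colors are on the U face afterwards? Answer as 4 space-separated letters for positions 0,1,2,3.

Answer: W B W Y

Derivation:
After move 1 (U): U=WWWW F=RRGG R=BBRR B=OOBB L=GGOO
After move 2 (F'): F=RGRG U=WWBR R=YBYR D=GOYY L=GWOW
After move 3 (U'): U=WRWB F=GWRG R=RGYR B=YBBB L=OOOW
After move 4 (R'): R=GRRY U=WBWY F=GRRB D=GWYG B=YBOB
Query: U face = WBWY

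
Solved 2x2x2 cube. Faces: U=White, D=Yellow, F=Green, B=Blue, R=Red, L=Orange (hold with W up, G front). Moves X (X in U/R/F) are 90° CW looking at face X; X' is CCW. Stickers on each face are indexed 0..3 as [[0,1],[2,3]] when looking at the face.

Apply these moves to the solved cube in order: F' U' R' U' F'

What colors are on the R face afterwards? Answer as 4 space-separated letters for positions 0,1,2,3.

After move 1 (F'): F=GGGG U=WWRR R=YRYR D=OOYY L=OWOW
After move 2 (U'): U=WRWR F=OWGG R=GGYR B=YRBB L=BBOW
After move 3 (R'): R=GRGY U=WBWY F=ORGR D=OWYG B=YROB
After move 4 (U'): U=BYWW F=BBGR R=ORGY B=GROB L=YROW
After move 5 (F'): F=BRBG U=BYOG R=WROY D=RWYG L=YWOW
Query: R face = WROY

Answer: W R O Y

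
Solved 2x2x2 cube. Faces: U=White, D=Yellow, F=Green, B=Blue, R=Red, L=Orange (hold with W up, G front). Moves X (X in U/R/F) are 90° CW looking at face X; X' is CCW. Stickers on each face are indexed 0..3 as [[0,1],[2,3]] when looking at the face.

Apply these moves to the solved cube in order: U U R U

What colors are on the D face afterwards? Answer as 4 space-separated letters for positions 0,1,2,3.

After move 1 (U): U=WWWW F=RRGG R=BBRR B=OOBB L=GGOO
After move 2 (U): U=WWWW F=BBGG R=OORR B=GGBB L=RROO
After move 3 (R): R=RORO U=WBWG F=BYGY D=YBYG B=WGWB
After move 4 (U): U=WWGB F=ROGY R=WGRO B=RRWB L=BYOO
Query: D face = YBYG

Answer: Y B Y G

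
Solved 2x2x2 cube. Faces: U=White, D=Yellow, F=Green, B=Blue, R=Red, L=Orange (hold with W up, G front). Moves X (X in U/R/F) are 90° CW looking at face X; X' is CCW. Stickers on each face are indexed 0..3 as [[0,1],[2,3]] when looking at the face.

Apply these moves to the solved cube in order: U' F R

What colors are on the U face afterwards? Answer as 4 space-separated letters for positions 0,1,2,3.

After move 1 (U'): U=WWWW F=OOGG R=GGRR B=RRBB L=BBOO
After move 2 (F): F=GOGO U=WWOB R=WGWR D=RGYY L=BYOY
After move 3 (R): R=WWRG U=WOOO F=GGGY D=RBYR B=BRWB
Query: U face = WOOO

Answer: W O O O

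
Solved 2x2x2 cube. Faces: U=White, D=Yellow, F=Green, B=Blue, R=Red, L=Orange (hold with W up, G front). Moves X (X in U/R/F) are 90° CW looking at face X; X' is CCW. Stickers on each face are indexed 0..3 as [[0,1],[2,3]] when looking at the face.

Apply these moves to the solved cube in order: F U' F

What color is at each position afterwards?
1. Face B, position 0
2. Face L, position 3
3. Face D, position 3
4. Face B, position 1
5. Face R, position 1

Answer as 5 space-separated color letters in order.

After move 1 (F): F=GGGG U=WWOO R=WRWR D=RRYY L=OYOY
After move 2 (U'): U=WOWO F=OYGG R=GGWR B=WRBB L=BBOY
After move 3 (F): F=GOGY U=WOYB R=WGOR D=WGYY L=BROR
Query 1: B[0] = W
Query 2: L[3] = R
Query 3: D[3] = Y
Query 4: B[1] = R
Query 5: R[1] = G

Answer: W R Y R G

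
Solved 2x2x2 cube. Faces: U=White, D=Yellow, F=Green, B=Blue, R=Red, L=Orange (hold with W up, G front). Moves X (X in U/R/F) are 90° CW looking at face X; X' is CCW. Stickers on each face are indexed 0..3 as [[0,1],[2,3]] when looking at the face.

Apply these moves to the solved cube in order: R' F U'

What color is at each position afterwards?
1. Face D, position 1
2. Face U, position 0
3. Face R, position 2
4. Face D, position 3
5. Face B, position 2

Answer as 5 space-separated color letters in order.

After move 1 (R'): R=RRRR U=WBWB F=GWGW D=YGYG B=YBYB
After move 2 (F): F=GGWW U=WBOO R=WRBR D=RRYG L=OYOG
After move 3 (U'): U=BOWO F=OYWW R=GGBR B=WRYB L=YBOG
Query 1: D[1] = R
Query 2: U[0] = B
Query 3: R[2] = B
Query 4: D[3] = G
Query 5: B[2] = Y

Answer: R B B G Y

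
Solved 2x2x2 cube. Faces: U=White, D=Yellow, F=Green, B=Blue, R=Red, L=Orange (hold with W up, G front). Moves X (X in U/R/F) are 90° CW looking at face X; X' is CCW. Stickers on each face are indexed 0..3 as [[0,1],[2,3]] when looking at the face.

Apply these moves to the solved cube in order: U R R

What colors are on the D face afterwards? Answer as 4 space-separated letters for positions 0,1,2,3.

After move 1 (U): U=WWWW F=RRGG R=BBRR B=OOBB L=GGOO
After move 2 (R): R=RBRB U=WRWG F=RYGY D=YBYO B=WOWB
After move 3 (R): R=RRBB U=WYWY F=RBGO D=YWYW B=GORB
Query: D face = YWYW

Answer: Y W Y W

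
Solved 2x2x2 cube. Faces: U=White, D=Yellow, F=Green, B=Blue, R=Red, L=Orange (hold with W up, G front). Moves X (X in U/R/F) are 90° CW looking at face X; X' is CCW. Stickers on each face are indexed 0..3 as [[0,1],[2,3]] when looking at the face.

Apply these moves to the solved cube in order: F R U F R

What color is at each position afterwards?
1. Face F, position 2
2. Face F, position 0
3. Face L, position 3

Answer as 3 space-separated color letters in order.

After move 1 (F): F=GGGG U=WWOO R=WRWR D=RRYY L=OYOY
After move 2 (R): R=WWRR U=WGOG F=GRGY D=RBYB B=OBWB
After move 3 (U): U=OWGG F=WWGY R=OBRR B=OYWB L=GROY
After move 4 (F): F=GWYW U=OWYR R=GBGR D=ROYB L=GROB
After move 5 (R): R=GGRB U=OWYW F=GOYB D=RWYO B=RYWB
Query 1: F[2] = Y
Query 2: F[0] = G
Query 3: L[3] = B

Answer: Y G B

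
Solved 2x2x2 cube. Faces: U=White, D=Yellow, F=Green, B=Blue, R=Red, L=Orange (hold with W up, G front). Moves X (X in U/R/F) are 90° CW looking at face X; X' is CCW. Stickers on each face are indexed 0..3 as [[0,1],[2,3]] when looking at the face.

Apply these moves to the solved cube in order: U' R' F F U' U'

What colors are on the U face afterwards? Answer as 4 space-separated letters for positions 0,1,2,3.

Answer: Y O B W

Derivation:
After move 1 (U'): U=WWWW F=OOGG R=GGRR B=RRBB L=BBOO
After move 2 (R'): R=GRGR U=WBWR F=OWGW D=YOYG B=YRYB
After move 3 (F): F=GOWW U=WBOB R=WRRR D=GGYG L=BYOO
After move 4 (F): F=WGWO U=WBOY R=ORBR D=RWYG L=BGOG
After move 5 (U'): U=BYWO F=BGWO R=WGBR B=ORYB L=YROG
After move 6 (U'): U=YOBW F=YRWO R=BGBR B=WGYB L=OROG
Query: U face = YOBW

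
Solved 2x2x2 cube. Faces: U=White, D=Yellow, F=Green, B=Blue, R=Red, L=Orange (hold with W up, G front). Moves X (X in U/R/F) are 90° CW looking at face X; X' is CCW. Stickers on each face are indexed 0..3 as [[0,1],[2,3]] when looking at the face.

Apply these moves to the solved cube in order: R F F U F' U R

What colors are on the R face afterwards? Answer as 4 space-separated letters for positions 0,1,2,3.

Answer: G O R R

Derivation:
After move 1 (R): R=RRRR U=WGWG F=GYGY D=YBYB B=WBWB
After move 2 (F): F=GGYY U=WGOO R=WRGR D=RRYB L=OYOB
After move 3 (F): F=YGYG U=WGBY R=OROR D=GWYB L=OROR
After move 4 (U): U=BWYG F=ORYG R=WBOR B=ORWB L=YGOR
After move 5 (F'): F=RGOY U=BWWO R=WBGR D=GRYB L=YGOY
After move 6 (U): U=WBOW F=WBOY R=ORGR B=YGWB L=RGOY
After move 7 (R): R=GORR U=WBOY F=WROB D=GWYY B=WGBB
Query: R face = GORR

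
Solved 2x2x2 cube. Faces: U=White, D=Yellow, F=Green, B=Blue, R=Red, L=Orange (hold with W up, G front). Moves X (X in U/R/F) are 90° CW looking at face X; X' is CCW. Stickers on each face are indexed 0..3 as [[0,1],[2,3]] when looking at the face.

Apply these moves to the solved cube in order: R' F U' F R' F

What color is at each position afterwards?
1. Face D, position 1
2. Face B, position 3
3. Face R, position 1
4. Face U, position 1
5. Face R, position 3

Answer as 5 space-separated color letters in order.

After move 1 (R'): R=RRRR U=WBWB F=GWGW D=YGYG B=YBYB
After move 2 (F): F=GGWW U=WBOO R=WRBR D=RRYG L=OYOG
After move 3 (U'): U=BOWO F=OYWW R=GGBR B=WRYB L=YBOG
After move 4 (F): F=WOWY U=BOGB R=WGOR D=BGYG L=YROR
After move 5 (R'): R=GRWO U=BYGW F=WOWB D=BOYY B=GRGB
After move 6 (F): F=WWBO U=BYRR R=GRWO D=WGYY L=YBOO
Query 1: D[1] = G
Query 2: B[3] = B
Query 3: R[1] = R
Query 4: U[1] = Y
Query 5: R[3] = O

Answer: G B R Y O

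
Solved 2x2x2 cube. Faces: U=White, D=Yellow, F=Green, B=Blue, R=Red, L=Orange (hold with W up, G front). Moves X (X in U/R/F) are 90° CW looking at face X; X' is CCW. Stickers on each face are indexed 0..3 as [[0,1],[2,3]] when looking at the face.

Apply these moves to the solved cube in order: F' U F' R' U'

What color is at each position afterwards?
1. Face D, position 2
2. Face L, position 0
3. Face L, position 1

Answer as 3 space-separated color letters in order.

After move 1 (F'): F=GGGG U=WWRR R=YRYR D=OOYY L=OWOW
After move 2 (U): U=RWRW F=YRGG R=BBYR B=OWBB L=GGOW
After move 3 (F'): F=RGYG U=RWBY R=OBOR D=GWYY L=GWOR
After move 4 (R'): R=BROO U=RBBO F=RWYY D=GGYG B=YWWB
After move 5 (U'): U=BORB F=GWYY R=RWOO B=BRWB L=YWOR
Query 1: D[2] = Y
Query 2: L[0] = Y
Query 3: L[1] = W

Answer: Y Y W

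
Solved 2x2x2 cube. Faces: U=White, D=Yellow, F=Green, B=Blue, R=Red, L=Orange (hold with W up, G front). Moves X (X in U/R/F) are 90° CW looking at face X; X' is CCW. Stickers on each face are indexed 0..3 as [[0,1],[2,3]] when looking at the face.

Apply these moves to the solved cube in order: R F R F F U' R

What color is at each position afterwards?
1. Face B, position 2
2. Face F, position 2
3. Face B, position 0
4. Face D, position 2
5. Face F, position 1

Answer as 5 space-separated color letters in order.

After move 1 (R): R=RRRR U=WGWG F=GYGY D=YBYB B=WBWB
After move 2 (F): F=GGYY U=WGOO R=WRGR D=RRYB L=OYOB
After move 3 (R): R=GWRR U=WGOY F=GRYB D=RWYW B=OBGB
After move 4 (F): F=YGBR U=WGBY R=OWYR D=RGYW L=OROW
After move 5 (F): F=BYRG U=WGWR R=BWYR D=YOYW L=OROG
After move 6 (U'): U=GRWW F=ORRG R=BYYR B=BWGB L=OBOG
After move 7 (R): R=YBRY U=GRWG F=OORW D=YGYB B=WWRB
Query 1: B[2] = R
Query 2: F[2] = R
Query 3: B[0] = W
Query 4: D[2] = Y
Query 5: F[1] = O

Answer: R R W Y O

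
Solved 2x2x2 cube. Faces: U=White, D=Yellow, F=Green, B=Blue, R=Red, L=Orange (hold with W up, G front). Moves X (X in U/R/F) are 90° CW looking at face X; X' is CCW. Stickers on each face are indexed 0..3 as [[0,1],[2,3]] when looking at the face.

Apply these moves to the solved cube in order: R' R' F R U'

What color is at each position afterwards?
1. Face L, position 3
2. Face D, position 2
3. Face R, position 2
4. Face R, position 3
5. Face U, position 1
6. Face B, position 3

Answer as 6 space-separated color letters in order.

After move 1 (R'): R=RRRR U=WBWB F=GWGW D=YGYG B=YBYB
After move 2 (R'): R=RRRR U=WYWY F=GBGB D=YWYW B=GBGB
After move 3 (F): F=GGBB U=WYOO R=WRYR D=RRYW L=OYOW
After move 4 (R): R=YWRR U=WGOB F=GRBW D=RGYG B=OBYB
After move 5 (U'): U=GBWO F=OYBW R=GRRR B=YWYB L=OBOW
Query 1: L[3] = W
Query 2: D[2] = Y
Query 3: R[2] = R
Query 4: R[3] = R
Query 5: U[1] = B
Query 6: B[3] = B

Answer: W Y R R B B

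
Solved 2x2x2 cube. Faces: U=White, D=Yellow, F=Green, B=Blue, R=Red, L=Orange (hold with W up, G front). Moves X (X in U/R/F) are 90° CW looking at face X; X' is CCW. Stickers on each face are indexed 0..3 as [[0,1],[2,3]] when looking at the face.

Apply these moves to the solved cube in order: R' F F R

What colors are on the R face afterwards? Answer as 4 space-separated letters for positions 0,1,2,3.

Answer: O O R R

Derivation:
After move 1 (R'): R=RRRR U=WBWB F=GWGW D=YGYG B=YBYB
After move 2 (F): F=GGWW U=WBOO R=WRBR D=RRYG L=OYOG
After move 3 (F): F=WGWG U=WBGY R=OROR D=BWYG L=OROR
After move 4 (R): R=OORR U=WGGG F=WWWG D=BYYY B=YBBB
Query: R face = OORR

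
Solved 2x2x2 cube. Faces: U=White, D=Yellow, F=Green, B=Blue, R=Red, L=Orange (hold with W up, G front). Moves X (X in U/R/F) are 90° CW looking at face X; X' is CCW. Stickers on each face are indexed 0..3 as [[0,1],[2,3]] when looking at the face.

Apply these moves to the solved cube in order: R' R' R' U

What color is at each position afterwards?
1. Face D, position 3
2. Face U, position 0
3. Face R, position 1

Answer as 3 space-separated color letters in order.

After move 1 (R'): R=RRRR U=WBWB F=GWGW D=YGYG B=YBYB
After move 2 (R'): R=RRRR U=WYWY F=GBGB D=YWYW B=GBGB
After move 3 (R'): R=RRRR U=WGWG F=GYGY D=YBYB B=WBWB
After move 4 (U): U=WWGG F=RRGY R=WBRR B=OOWB L=GYOO
Query 1: D[3] = B
Query 2: U[0] = W
Query 3: R[1] = B

Answer: B W B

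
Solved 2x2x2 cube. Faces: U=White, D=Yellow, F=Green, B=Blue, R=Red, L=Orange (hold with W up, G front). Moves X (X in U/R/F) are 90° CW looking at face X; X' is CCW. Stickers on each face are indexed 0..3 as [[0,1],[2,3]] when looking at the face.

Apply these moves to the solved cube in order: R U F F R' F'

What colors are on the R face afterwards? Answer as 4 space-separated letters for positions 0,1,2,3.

After move 1 (R): R=RRRR U=WGWG F=GYGY D=YBYB B=WBWB
After move 2 (U): U=WWGG F=RRGY R=WBRR B=OOWB L=GYOO
After move 3 (F): F=GRYR U=WWOY R=GBGR D=RWYB L=GYOB
After move 4 (F): F=YGRR U=WWBY R=OBYR D=GGYB L=GROW
After move 5 (R'): R=BROY U=WWBO F=YWRY D=GGYR B=BOGB
After move 6 (F'): F=WYYR U=WWBO R=GRGY D=RWYR L=GOOB
Query: R face = GRGY

Answer: G R G Y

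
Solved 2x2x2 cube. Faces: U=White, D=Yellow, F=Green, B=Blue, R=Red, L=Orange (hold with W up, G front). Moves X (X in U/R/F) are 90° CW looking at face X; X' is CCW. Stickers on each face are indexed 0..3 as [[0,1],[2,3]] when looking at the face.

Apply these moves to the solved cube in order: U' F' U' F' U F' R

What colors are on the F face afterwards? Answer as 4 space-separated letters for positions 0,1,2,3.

Answer: G W O Y

Derivation:
After move 1 (U'): U=WWWW F=OOGG R=GGRR B=RRBB L=BBOO
After move 2 (F'): F=OGOG U=WWGR R=YGYR D=BOYY L=BWOW
After move 3 (U'): U=WRWG F=BWOG R=OGYR B=YGBB L=RROW
After move 4 (F'): F=WGBO U=WROY R=OGBR D=RWYY L=RGOW
After move 5 (U): U=OWYR F=OGBO R=YGBR B=RGBB L=WGOW
After move 6 (F'): F=GOOB U=OWYB R=WGRR D=GWYY L=WROY
After move 7 (R): R=RWRG U=OOYB F=GWOY D=GBYR B=BGWB
Query: F face = GWOY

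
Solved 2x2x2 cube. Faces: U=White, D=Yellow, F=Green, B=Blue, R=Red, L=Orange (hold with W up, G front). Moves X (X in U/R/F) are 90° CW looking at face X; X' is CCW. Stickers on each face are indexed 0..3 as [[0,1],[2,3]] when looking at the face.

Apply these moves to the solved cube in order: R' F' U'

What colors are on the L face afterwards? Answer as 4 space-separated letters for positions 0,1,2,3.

Answer: Y B O W

Derivation:
After move 1 (R'): R=RRRR U=WBWB F=GWGW D=YGYG B=YBYB
After move 2 (F'): F=WWGG U=WBRR R=GRYR D=OOYG L=OBOW
After move 3 (U'): U=BRWR F=OBGG R=WWYR B=GRYB L=YBOW
Query: L face = YBOW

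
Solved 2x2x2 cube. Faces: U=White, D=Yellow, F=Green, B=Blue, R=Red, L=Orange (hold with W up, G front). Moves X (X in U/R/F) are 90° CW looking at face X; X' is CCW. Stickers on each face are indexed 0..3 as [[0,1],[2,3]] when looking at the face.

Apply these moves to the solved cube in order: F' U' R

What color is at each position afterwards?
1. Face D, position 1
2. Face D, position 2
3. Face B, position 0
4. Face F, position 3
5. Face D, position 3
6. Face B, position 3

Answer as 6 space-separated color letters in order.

Answer: B Y R Y Y B

Derivation:
After move 1 (F'): F=GGGG U=WWRR R=YRYR D=OOYY L=OWOW
After move 2 (U'): U=WRWR F=OWGG R=GGYR B=YRBB L=BBOW
After move 3 (R): R=YGRG U=WWWG F=OOGY D=OBYY B=RRRB
Query 1: D[1] = B
Query 2: D[2] = Y
Query 3: B[0] = R
Query 4: F[3] = Y
Query 5: D[3] = Y
Query 6: B[3] = B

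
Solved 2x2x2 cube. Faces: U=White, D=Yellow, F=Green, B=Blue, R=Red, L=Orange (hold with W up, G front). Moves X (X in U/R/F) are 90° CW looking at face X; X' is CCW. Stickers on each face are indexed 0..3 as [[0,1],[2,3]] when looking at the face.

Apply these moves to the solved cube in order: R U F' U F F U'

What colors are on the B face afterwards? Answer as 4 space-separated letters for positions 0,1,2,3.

After move 1 (R): R=RRRR U=WGWG F=GYGY D=YBYB B=WBWB
After move 2 (U): U=WWGG F=RRGY R=WBRR B=OOWB L=GYOO
After move 3 (F'): F=RYRG U=WWWR R=BBYR D=YOYB L=GGOG
After move 4 (U): U=WWRW F=BBRG R=OOYR B=GGWB L=RYOG
After move 5 (F): F=RBGB U=WWGY R=ROWR D=YOYB L=RYOO
After move 6 (F): F=GRBB U=WWOY R=GOYR D=WRYB L=RYOO
After move 7 (U'): U=WYWO F=RYBB R=GRYR B=GOWB L=GGOO
Query: B face = GOWB

Answer: G O W B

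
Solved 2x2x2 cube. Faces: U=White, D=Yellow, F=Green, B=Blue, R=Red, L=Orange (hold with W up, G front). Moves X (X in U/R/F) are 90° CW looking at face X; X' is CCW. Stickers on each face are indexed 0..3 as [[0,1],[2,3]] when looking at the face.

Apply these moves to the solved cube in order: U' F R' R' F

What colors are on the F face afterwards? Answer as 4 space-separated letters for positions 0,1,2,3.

After move 1 (U'): U=WWWW F=OOGG R=GGRR B=RRBB L=BBOO
After move 2 (F): F=GOGO U=WWOB R=WGWR D=RGYY L=BYOY
After move 3 (R'): R=GRWW U=WBOR F=GWGB D=ROYO B=YRGB
After move 4 (R'): R=RWGW U=WGOY F=GBGR D=RWYB B=OROB
After move 5 (F): F=GGRB U=WGYY R=OWYW D=GRYB L=BROW
Query: F face = GGRB

Answer: G G R B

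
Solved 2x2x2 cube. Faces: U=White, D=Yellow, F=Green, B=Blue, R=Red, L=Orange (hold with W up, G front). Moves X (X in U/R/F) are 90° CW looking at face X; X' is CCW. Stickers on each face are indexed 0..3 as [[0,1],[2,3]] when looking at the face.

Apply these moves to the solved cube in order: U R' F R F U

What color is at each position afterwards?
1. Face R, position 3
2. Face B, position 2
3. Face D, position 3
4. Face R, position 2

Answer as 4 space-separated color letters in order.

After move 1 (U): U=WWWW F=RRGG R=BBRR B=OOBB L=GGOO
After move 2 (R'): R=BRBR U=WBWO F=RWGW D=YRYG B=YOYB
After move 3 (F): F=GRWW U=WBOG R=WROR D=BBYG L=GYOR
After move 4 (R): R=OWRR U=WROW F=GBWG D=BYYY B=GOBB
After move 5 (F): F=WGGB U=WRRY R=OWWR D=ROYY L=GBOY
After move 6 (U): U=RWYR F=OWGB R=GOWR B=GBBB L=WGOY
Query 1: R[3] = R
Query 2: B[2] = B
Query 3: D[3] = Y
Query 4: R[2] = W

Answer: R B Y W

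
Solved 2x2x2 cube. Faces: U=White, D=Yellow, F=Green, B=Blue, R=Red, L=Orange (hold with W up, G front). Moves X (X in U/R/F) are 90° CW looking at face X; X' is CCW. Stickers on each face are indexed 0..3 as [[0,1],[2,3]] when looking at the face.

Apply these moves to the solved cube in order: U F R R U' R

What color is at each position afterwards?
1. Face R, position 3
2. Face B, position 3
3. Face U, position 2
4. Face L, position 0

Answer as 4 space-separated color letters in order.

After move 1 (U): U=WWWW F=RRGG R=BBRR B=OOBB L=GGOO
After move 2 (F): F=GRGR U=WWOG R=WBWR D=RBYY L=GYOY
After move 3 (R): R=WWRB U=WROR F=GBGY D=RBYO B=GOWB
After move 4 (R): R=RWBW U=WBOY F=GBGO D=RWYG B=RORB
After move 5 (U'): U=BYWO F=GYGO R=GBBW B=RWRB L=ROOY
After move 6 (R): R=BGWB U=BYWO F=GWGG D=RRYR B=OWYB
Query 1: R[3] = B
Query 2: B[3] = B
Query 3: U[2] = W
Query 4: L[0] = R

Answer: B B W R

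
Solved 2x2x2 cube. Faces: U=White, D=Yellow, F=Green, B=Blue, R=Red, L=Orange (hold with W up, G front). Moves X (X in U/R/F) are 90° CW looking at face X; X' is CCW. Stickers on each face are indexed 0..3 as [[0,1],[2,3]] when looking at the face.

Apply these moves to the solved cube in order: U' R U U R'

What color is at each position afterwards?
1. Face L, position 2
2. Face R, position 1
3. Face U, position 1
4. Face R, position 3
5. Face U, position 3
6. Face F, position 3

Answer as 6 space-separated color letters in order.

Answer: O G W R O W

Derivation:
After move 1 (U'): U=WWWW F=OOGG R=GGRR B=RRBB L=BBOO
After move 2 (R): R=RGRG U=WOWG F=OYGY D=YBYR B=WRWB
After move 3 (U): U=WWGO F=RGGY R=WRRG B=BBWB L=OYOO
After move 4 (U): U=GWOW F=WRGY R=BBRG B=OYWB L=RGOO
After move 5 (R'): R=BGBR U=GWOO F=WWGW D=YRYY B=RYBB
Query 1: L[2] = O
Query 2: R[1] = G
Query 3: U[1] = W
Query 4: R[3] = R
Query 5: U[3] = O
Query 6: F[3] = W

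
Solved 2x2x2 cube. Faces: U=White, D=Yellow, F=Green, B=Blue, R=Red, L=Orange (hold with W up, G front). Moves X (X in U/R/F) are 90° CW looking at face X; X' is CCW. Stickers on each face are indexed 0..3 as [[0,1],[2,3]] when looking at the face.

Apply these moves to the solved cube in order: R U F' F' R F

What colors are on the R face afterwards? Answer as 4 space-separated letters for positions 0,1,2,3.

After move 1 (R): R=RRRR U=WGWG F=GYGY D=YBYB B=WBWB
After move 2 (U): U=WWGG F=RRGY R=WBRR B=OOWB L=GYOO
After move 3 (F'): F=RYRG U=WWWR R=BBYR D=YOYB L=GGOG
After move 4 (F'): F=YGRR U=WWBY R=OBYR D=GGYB L=GROW
After move 5 (R): R=YORB U=WGBR F=YGRB D=GWYO B=YOWB
After move 6 (F): F=RYBG U=WGWR R=BORB D=RYYO L=GGOW
Query: R face = BORB

Answer: B O R B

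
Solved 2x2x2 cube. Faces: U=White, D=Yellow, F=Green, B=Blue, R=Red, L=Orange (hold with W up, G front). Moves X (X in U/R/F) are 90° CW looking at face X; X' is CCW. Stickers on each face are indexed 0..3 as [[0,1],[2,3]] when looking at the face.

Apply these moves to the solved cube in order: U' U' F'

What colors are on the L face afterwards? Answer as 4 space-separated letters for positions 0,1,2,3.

Answer: R W O W

Derivation:
After move 1 (U'): U=WWWW F=OOGG R=GGRR B=RRBB L=BBOO
After move 2 (U'): U=WWWW F=BBGG R=OORR B=GGBB L=RROO
After move 3 (F'): F=BGBG U=WWOR R=YOYR D=ROYY L=RWOW
Query: L face = RWOW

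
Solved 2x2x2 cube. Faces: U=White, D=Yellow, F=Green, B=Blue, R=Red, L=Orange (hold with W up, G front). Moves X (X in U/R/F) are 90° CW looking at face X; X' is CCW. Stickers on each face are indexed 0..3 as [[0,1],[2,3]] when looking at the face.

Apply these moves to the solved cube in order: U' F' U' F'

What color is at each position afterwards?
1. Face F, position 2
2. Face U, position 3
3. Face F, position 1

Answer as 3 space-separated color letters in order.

Answer: B Y G

Derivation:
After move 1 (U'): U=WWWW F=OOGG R=GGRR B=RRBB L=BBOO
After move 2 (F'): F=OGOG U=WWGR R=YGYR D=BOYY L=BWOW
After move 3 (U'): U=WRWG F=BWOG R=OGYR B=YGBB L=RROW
After move 4 (F'): F=WGBO U=WROY R=OGBR D=RWYY L=RGOW
Query 1: F[2] = B
Query 2: U[3] = Y
Query 3: F[1] = G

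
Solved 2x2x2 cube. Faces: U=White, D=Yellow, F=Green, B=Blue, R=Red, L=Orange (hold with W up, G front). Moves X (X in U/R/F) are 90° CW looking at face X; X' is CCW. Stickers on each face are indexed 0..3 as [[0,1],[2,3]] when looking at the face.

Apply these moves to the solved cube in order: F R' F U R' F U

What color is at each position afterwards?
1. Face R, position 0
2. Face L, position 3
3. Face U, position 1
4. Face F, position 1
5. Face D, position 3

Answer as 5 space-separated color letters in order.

Answer: G R Y W W

Derivation:
After move 1 (F): F=GGGG U=WWOO R=WRWR D=RRYY L=OYOY
After move 2 (R'): R=RRWW U=WBOB F=GWGO D=RGYG B=YBRB
After move 3 (F): F=GGOW U=WBYY R=ORBW D=WRYG L=OROG
After move 4 (U): U=YWYB F=OROW R=YBBW B=ORRB L=GGOG
After move 5 (R'): R=BWYB U=YRYO F=OWOB D=WRYW B=GRRB
After move 6 (F): F=OOBW U=YRGG R=YWOB D=YBYW L=GWOR
After move 7 (U): U=GYGR F=YWBW R=GROB B=GWRB L=OOOR
Query 1: R[0] = G
Query 2: L[3] = R
Query 3: U[1] = Y
Query 4: F[1] = W
Query 5: D[3] = W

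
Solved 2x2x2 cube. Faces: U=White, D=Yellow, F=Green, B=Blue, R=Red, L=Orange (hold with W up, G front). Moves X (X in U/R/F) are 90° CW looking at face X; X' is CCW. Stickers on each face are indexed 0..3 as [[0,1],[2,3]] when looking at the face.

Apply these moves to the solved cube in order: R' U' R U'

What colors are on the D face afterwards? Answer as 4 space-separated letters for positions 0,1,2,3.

After move 1 (R'): R=RRRR U=WBWB F=GWGW D=YGYG B=YBYB
After move 2 (U'): U=BBWW F=OOGW R=GWRR B=RRYB L=YBOO
After move 3 (R): R=RGRW U=BOWW F=OGGG D=YYYR B=WRBB
After move 4 (U'): U=OWBW F=YBGG R=OGRW B=RGBB L=WROO
Query: D face = YYYR

Answer: Y Y Y R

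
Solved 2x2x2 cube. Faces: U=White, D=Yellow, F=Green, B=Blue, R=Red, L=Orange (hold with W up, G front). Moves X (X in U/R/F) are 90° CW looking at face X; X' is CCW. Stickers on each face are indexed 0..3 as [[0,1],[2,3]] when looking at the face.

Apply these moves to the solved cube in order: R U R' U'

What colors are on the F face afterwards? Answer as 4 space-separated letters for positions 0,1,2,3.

After move 1 (R): R=RRRR U=WGWG F=GYGY D=YBYB B=WBWB
After move 2 (U): U=WWGG F=RRGY R=WBRR B=OOWB L=GYOO
After move 3 (R'): R=BRWR U=WWGO F=RWGG D=YRYY B=BOBB
After move 4 (U'): U=WOWG F=GYGG R=RWWR B=BRBB L=BOOO
Query: F face = GYGG

Answer: G Y G G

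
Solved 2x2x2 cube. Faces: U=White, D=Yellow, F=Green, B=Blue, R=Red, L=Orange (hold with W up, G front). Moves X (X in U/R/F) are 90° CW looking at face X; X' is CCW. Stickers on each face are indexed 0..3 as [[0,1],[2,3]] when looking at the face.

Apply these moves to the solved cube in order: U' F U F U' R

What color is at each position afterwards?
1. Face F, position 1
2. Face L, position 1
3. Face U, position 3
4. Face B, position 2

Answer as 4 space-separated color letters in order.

Answer: R Y G O

Derivation:
After move 1 (U'): U=WWWW F=OOGG R=GGRR B=RRBB L=BBOO
After move 2 (F): F=GOGO U=WWOB R=WGWR D=RGYY L=BYOY
After move 3 (U): U=OWBW F=WGGO R=RRWR B=BYBB L=GOOY
After move 4 (F): F=GWOG U=OWYO R=BRWR D=WRYY L=GROG
After move 5 (U'): U=WOOY F=GROG R=GWWR B=BRBB L=BYOG
After move 6 (R): R=WGRW U=WROG F=GROY D=WBYB B=YROB
Query 1: F[1] = R
Query 2: L[1] = Y
Query 3: U[3] = G
Query 4: B[2] = O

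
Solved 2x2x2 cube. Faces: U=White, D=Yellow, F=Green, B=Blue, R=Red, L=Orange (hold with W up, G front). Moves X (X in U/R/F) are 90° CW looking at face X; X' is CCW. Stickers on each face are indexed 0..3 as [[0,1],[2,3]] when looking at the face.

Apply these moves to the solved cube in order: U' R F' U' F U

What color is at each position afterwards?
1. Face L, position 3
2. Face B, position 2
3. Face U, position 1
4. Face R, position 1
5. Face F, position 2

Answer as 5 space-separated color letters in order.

After move 1 (U'): U=WWWW F=OOGG R=GGRR B=RRBB L=BBOO
After move 2 (R): R=RGRG U=WOWG F=OYGY D=YBYR B=WRWB
After move 3 (F'): F=YYOG U=WORR R=BGYG D=BOYR L=BGOW
After move 4 (U'): U=ORWR F=BGOG R=YYYG B=BGWB L=WROW
After move 5 (F): F=OBGG U=ORWR R=WYRG D=YYYR L=WBOO
After move 6 (U): U=WORR F=WYGG R=BGRG B=WBWB L=OBOO
Query 1: L[3] = O
Query 2: B[2] = W
Query 3: U[1] = O
Query 4: R[1] = G
Query 5: F[2] = G

Answer: O W O G G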